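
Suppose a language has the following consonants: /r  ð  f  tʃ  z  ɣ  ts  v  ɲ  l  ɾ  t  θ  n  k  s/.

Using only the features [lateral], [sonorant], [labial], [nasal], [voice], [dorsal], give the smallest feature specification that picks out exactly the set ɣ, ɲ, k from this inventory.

Every target segment is [+dorsal] and no other inventory member is, so one feature is enough.

[+dorsal]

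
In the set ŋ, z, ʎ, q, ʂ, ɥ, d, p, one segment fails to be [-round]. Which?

ɥ

/d, ŋ, q, ʎ, ʂ, p, z/ are all [-round]; /ɥ/ (labial-palatal glide) is [+round].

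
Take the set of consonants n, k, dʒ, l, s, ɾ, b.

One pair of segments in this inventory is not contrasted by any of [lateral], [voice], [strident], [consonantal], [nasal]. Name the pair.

ɾ, b

On the given features, /ɾ/ and /b/ have an identical profile: [−lateral], [+voice], [−strident], [+consonantal], [−nasal]. No other two segments in the inventory coincide on all 5 features. (They do differ in [sonorant], [labial] and [coronal], which are not among the given features.)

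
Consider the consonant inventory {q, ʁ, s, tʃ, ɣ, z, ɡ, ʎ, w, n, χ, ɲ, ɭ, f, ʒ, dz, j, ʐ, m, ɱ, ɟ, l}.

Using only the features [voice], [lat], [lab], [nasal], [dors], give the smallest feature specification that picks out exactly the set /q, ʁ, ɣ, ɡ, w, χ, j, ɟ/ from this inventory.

[−nasal, −lat, +dors]

Every target segment is [−nasal], [−lateral], [+dorsal]; each remaining inventory member fails at least one of these. Each conjunct is needed — [−lateral, +dorsal] alone would also admit /ɲ/; [−nasal, +dorsal] alone would also admit /ʎ/; [−nasal, −lateral] alone would also admit /s, tʃ, z, f, …/ — and no other combination of two listed features has exactly this extension, so three is the minimum.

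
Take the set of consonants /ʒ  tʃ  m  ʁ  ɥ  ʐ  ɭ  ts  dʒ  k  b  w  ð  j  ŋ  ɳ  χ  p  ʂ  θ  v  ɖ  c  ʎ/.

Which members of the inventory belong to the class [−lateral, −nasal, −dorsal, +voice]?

ʒ, ʐ, dʒ, b, ð, v, ɖ

Eliminate segments failing any feature: /tʃ, ts, p, ʂ, θ/ are [−voice]; /m, ŋ, ɳ/ are [+nasal]; /ʁ, ɥ, k, w, j, χ, c/ are [+dorsal]; /ɭ, ʎ/ are [+lateral]. The remaining /ʒ, ʐ, dʒ, b, ð, v, ɖ/ satisfy [−lateral], [−nasal], [−dorsal], [+voice].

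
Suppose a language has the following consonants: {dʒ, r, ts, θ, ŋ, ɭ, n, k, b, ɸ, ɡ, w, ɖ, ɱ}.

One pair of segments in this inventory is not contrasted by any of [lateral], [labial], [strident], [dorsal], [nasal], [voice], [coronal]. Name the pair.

On the given features, /r/ and /ɖ/ have an identical profile: [−lateral], [−labial], [−strident], [−dorsal], [−nasal], [+voice], [+coronal]. No other two segments in the inventory coincide on all 7 features. (They do differ in [sonorant], [continuant] and [anterior], which are not among the given features.)

r, ɖ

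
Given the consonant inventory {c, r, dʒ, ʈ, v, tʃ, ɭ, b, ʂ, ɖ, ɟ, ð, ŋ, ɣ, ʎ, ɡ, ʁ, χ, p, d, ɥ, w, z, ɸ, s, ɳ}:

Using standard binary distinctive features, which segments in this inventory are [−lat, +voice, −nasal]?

r, dʒ, v, b, ɖ, ɟ, ð, ɣ, ɡ, ʁ, d, ɥ, w, z

Checking each segment against [−lateral], [+voice], [−nasal]: /r/ (alveolar trill), /dʒ/ (voiced postalveolar affricate), /v/ (voiced labiodental fricative), /b/ (voiced bilabial stop), /ɖ/ (voiced retroflex stop), /ɟ/ (voiced palatal stop), among others, satisfy every feature; every other segment in the inventory fails at least one.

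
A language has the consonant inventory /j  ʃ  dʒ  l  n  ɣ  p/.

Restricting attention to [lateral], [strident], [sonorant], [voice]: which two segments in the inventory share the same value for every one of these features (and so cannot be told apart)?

Both /j/ and /n/ are [-lateral], [-strident], [+sonorant], [+voice]. Since the list omits [nasal], [continuant] and [dorsal] — which do distinguish the palatal glide from the alveolar nasal — this pair collapses; all other pairs remain distinct.

j, n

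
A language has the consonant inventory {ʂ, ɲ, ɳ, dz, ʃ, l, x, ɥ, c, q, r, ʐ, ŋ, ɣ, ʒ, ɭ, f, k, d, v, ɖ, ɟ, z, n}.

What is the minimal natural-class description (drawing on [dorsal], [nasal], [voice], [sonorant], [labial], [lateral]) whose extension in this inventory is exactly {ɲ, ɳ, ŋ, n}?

Every target segment is [+nasal] and no other inventory member is, so one feature is enough.

[+nasal]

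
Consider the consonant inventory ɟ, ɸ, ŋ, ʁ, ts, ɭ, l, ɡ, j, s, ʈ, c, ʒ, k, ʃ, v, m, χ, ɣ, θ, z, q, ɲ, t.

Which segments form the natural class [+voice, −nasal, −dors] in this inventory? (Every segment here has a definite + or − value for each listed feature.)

ɭ, l, ʒ, v, z

The [+voice] segments are /ɟ, ŋ, ʁ, ɭ, l, ɡ, j, ʒ, v, m, ɣ, z, ɲ/.
Of those, [−nasal] gives /ɟ, ʁ, ɭ, l, ɡ, j, ʒ, v, ɣ, z/.
Intersecting with [−dorsal] leaves /ɭ, l, ʒ, v, z/.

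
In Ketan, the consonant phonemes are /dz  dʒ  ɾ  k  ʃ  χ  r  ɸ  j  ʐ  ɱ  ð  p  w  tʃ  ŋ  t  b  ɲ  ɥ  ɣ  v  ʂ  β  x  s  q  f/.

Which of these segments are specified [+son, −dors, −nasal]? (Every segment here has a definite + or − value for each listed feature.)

ɾ, r

Checking each segment against [+sonorant], [−dorsal], [−nasal]: /ɾ/ (alveolar tap), /r/ (alveolar trill) satisfy every feature; every other segment in the inventory fails at least one.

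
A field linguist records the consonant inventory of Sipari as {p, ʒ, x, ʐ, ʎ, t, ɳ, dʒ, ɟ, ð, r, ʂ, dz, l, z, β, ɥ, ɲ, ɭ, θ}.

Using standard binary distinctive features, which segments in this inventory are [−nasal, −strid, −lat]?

p, x, t, ɟ, ð, r, β, ɥ, θ

The [−nasal] segments are /p, ʒ, x, ʐ, ʎ, t, dʒ, ɟ, ð, r, ʂ, dz, l, z, β, ɥ, ɭ, θ/.
Then [−strident] gives /p, x, ʎ, t, ɟ, ð, r, l, β, ɥ, ɭ, θ/.
Of those, [−lateral] leaves /p, x, t, ɟ, ð, r, β, ɥ, θ/.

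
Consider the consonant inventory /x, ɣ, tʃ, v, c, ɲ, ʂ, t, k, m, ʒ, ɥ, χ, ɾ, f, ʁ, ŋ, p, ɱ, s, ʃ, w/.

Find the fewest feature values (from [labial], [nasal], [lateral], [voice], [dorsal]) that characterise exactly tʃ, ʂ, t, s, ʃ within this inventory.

[−voice, −labial, −dorsal]

The class [−voice], [−labial], [−dorsal] has exactly /tʃ, ʂ, t, s, ʃ/ as its extension in this inventory. No smaller conjunction from the listed features achieves this: [−labial, −dorsal] alone would also admit /ʒ, ɾ/; [−voice, −dorsal] alone would also admit /f, p/; [−voice, −labial] alone would also admit /x, c, k, χ/; and checking the remaining two-feature bundles turns up none with this extension.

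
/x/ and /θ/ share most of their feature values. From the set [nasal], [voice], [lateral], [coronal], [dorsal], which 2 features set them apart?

The two segments share [−nasal], [−voice], [−lateral]. The only features from the list on which they differ: /x/ is [−coronal] while /θ/ is [+coronal]; /x/ is [+dorsal] while /θ/ is [−dorsal].

[coronal], [dorsal]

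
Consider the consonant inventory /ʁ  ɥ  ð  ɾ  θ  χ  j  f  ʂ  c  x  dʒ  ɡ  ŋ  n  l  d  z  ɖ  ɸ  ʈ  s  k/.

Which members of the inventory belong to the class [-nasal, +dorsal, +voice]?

ʁ, ɥ, j, ɡ

Among the inventory, the [-nasal] segments are /ʁ, ɥ, ð, ɾ, θ, χ, j, f, ʂ, c, x, dʒ, ɡ, l, d, z, ɖ, ɸ, ʈ, s, k/.
Intersecting with [+dorsal] gives /ʁ, ɥ, χ, j, c, x, ɡ, k/.
Within that set, [+voice] leaves /ʁ, ɥ, j, ɡ/.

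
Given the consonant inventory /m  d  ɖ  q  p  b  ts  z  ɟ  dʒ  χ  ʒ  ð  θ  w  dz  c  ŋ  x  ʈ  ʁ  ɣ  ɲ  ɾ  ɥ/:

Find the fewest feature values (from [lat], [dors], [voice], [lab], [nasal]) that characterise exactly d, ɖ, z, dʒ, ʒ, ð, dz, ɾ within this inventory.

[+voice, −lab, −dors]

/d, ɖ, z, dʒ, ʒ, ð, dz, ɾ/ are all [+voice], [−labial], [−dorsal], and no other segment in the inventory matches all three values. Dropping any one of them over-generates: [−labial, −dorsal] alone would also admit /ts, θ, ʈ/; [+voice, −dorsal] alone would also admit /m, b/; [+voice, −labial] alone would also admit /ɟ, ŋ, ʁ, ɣ, …/. No other combination of two listed features picks out exactly this set either, so fewer than three features will not do.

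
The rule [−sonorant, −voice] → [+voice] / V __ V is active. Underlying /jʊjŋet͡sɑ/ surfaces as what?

[jʊjŋed͡zɑ]

The only segment in the rule's environment that also matches [−sonorant, −voice] is /t͡s/. Applying [+voice] turns the voiceless alveolar affricate into /d͡z/ (voiced alveolar affricate), giving [jʊjŋed͡zɑ].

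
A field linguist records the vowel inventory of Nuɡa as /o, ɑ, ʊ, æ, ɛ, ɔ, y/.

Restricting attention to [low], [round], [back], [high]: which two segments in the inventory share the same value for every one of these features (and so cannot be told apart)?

Both /o/ and /ɔ/ are [-low], [+round], [+back], [-high]. Since the list omits [tense] — which does distinguish the mid back rounded tense vowel from the mid back rounded lax vowel — this pair collapses; all other pairs remain distinct.

o, ɔ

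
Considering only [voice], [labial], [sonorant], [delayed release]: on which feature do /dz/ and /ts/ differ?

[voice]

/dz/ is the voiced alveolar affricate and /ts/ is the voiceless alveolar affricate. Both are [−labial], [−sonorant], [+delayed release]. /dz/ is [+voice] while /ts/ is [−voice], so the distinguishing feature is [voice].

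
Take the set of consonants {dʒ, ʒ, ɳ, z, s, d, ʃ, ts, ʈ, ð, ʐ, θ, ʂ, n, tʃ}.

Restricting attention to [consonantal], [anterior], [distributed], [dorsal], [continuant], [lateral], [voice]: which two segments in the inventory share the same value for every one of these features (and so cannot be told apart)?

n, d

On the given features, /n/ and /d/ have an identical profile: [+consonantal], [+anterior], [−distributed], [−dorsal], [−continuant], [−lateral], [+voice]. No other two segments in the inventory coincide on all 7 features. (They do differ in [sonorant] and [nasal], which are not among the given features.)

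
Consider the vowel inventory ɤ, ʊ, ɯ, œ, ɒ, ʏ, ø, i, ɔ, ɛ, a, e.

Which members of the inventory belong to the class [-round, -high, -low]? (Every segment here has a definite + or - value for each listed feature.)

Eliminate segments failing any feature: /ʊ, œ, ɒ, ʏ, ø, ɔ/ are [+round]; /ɯ, i/ are [+high]; /a/ is [+low]. The remaining /ɤ, ɛ, e/ satisfy [-round], [-high], [-low].

ɤ, ɛ, e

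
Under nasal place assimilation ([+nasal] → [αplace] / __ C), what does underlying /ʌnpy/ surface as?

[ʌmpy]

The only nasal preceding a consonant is /n/ before /p/. /p/ is [+labial], so /n/ → /m/, giving [ʌmpy].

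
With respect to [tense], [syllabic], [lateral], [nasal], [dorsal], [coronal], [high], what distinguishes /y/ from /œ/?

/y/ is the high front rounded tense vowel and /œ/ is the mid front rounded lax vowel. Both are [+syllabic], [-lateral], [-nasal], [+dorsal], [-coronal]. /y/ is [+high] while /œ/ is [-high]; /y/ is [+tense] while /œ/ is [-tense], so the distinguishing features are [high], [tense].

[high], [tense]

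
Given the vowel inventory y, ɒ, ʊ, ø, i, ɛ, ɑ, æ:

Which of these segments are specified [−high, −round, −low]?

Checking each segment against [−high], [−round], [−low]: /ɛ/ (mid front unrounded lax vowel) satisfies every feature; every other segment in the inventory fails at least one.

ɛ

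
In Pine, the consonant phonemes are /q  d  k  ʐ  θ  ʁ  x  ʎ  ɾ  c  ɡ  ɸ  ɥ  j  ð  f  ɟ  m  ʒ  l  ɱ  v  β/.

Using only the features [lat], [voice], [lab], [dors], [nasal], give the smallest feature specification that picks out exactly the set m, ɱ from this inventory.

/m, ɱ/ are exactly the [+nasal] segments in the inventory, so a single feature suffices.

[+nasal]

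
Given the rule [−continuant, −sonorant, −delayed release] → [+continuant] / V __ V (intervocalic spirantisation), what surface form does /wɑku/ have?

/k/ satisfies [−continuant, −sonorant, −delayed release] and sits in V __ V. The [+continuant] counterpart of the voiceless velar stop is /x/. Other segments in /wɑku/ either fail the structural description or are not in the environment, so the surface form is [wɑxu].

[wɑxu]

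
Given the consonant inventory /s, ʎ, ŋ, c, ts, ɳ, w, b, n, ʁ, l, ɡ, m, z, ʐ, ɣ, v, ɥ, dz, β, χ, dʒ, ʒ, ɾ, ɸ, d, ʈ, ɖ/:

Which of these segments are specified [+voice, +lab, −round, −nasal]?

Checking each segment against [+voice], [+labial], [−round], [−nasal]: /b/ (voiced bilabial stop), /v/ (voiced labiodental fricative), /β/ (voiced bilabial fricative) satisfy every feature; every other segment in the inventory fails at least one.

b, v, β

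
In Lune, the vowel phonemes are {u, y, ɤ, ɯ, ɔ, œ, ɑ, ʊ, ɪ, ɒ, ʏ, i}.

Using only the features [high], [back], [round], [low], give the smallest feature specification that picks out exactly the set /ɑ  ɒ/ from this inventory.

[+low]

Every target segment is [+low] and no other inventory member is, so one feature is enough.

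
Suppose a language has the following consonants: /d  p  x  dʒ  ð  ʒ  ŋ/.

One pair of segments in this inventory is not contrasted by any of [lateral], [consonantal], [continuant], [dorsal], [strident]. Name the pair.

/d/ (voiced alveolar stop) and /p/ (voiceless bilabial stop) are both [−lateral], [+consonantal], [−continuant], [−dorsal], [−strident], so none of the listed features separates them. (They do differ in [voice], [labial] and [coronal], which are not among the given features.) Every other pair in the inventory differs on at least one listed feature.

d, p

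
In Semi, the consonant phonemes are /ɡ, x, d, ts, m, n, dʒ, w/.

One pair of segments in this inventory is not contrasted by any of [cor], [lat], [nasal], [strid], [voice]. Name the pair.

On the given features, /w/ and /ɡ/ have an identical profile: [−coronal], [−lateral], [−nasal], [−strident], [+voice]. No other two segments in the inventory coincide on all 5 features. (They do differ in [sonorant], [continuant], [labial] and [round], which are not among the given features.)

w, ɡ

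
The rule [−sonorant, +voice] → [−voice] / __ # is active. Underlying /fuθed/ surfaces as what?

/d/ satisfies [−sonorant, +voice] and sits in __ #. The [−voice] counterpart of the voiced alveolar stop is /t/. Other segments in /fuθed/ either fail the structural description or are not in the environment, so the surface form is [fuθet].

[fuθet]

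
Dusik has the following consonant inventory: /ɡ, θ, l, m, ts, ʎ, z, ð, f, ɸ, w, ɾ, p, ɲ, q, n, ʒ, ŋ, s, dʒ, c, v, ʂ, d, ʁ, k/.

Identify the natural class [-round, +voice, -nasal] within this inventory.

Eliminate segments failing any feature: /θ, ts, f, ɸ, p, q, s, c, ʂ, k/ are [-voice]; /m, ɲ, n, ŋ/ are [+nasal]; /w/ is [+round]. The remaining /ɡ, l, ʎ, z, ð, ɾ, ʒ, dʒ, v, d, ʁ/ satisfy [-round], [+voice], [-nasal].

ɡ, l, ʎ, z, ð, ɾ, ʒ, dʒ, v, d, ʁ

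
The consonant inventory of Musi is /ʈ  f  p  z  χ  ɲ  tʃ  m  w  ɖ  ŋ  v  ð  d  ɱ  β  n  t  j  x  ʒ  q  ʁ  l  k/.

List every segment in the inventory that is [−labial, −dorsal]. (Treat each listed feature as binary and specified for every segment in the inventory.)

ʈ, z, tʃ, ɖ, ð, d, n, t, ʒ, l

Checking each segment against [−labial], [−dorsal]: /ʈ/ (voiceless retroflex stop), /z/ (voiced alveolar fricative), /tʃ/ (voiceless postalveolar affricate), /ɖ/ (voiced retroflex stop), /ð/ (voiced dental fricative), /d/ (voiced alveolar stop), among others, satisfy every feature; every other segment in the inventory fails at least one.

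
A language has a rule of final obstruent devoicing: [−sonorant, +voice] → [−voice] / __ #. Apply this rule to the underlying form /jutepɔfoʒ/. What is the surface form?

[jutepɔfoʃ]

Only the final segment /ʒ/ is both word-final and matches the structural description. It is a voiced postalveolar fricative, so [−sonorant, +voice] holds; changing it to [−voice] with all other features held fixed yields /ʃ/ (voiceless postalveolar fricative). No other segment meets both the structural description and the environment, so the output is [jutepɔfoʃ].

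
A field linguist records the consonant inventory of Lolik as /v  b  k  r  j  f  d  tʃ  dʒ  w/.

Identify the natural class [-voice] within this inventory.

The feature [voice] marks segments produced with vocal-fold vibration. In this inventory /k, f, tʃ/ lack that property, so they are [-voice]; /v, b, r, j, d, dʒ, w/ are [+voice].

k, f, tʃ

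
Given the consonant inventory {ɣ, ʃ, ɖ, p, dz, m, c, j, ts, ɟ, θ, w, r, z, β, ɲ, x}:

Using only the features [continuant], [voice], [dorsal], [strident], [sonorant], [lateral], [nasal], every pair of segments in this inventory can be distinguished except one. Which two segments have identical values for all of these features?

/w/ (labial-velar glide) and /j/ (palatal glide) are both [+continuant], [+voice], [+dorsal], [−strident], [+sonorant], [−lateral], [−nasal], so none of the listed features separates them. (They do differ in [labial], [round] and [back], which are not among the given features.) Every other pair in the inventory differs on at least one listed feature.

w, j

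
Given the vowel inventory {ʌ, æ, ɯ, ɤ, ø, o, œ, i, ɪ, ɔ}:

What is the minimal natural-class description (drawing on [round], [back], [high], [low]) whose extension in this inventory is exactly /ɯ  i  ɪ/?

Every target segment is [+high] and no other inventory member is, so one feature is enough.

[+high]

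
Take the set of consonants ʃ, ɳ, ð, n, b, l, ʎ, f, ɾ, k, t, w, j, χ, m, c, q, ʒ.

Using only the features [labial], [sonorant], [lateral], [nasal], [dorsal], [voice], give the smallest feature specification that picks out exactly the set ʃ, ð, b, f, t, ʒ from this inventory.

Every target segment is [-sonorant], [-dorsal]; each remaining inventory member fails at least one of these. Each conjunct is needed — [-dorsal] alone would also admit /ɳ, n, l, ɾ, …/; [-sonorant] alone would also admit /k, χ, c, q/ — and no other single listed feature has exactly this extension, so two is the minimum.

[-sonorant, -dorsal]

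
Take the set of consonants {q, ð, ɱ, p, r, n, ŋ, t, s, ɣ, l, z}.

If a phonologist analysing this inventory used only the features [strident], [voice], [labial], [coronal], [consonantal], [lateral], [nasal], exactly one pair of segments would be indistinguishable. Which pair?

r, ð

/r/ (alveolar trill) and /ð/ (voiced dental fricative) are both [-strident], [+voice], [-labial], [+coronal], [+consonantal], [-lateral], [-nasal], so none of the listed features separates them. (They do differ in [sonorant], which is not among the given features.) Every other pair in the inventory differs on at least one listed feature.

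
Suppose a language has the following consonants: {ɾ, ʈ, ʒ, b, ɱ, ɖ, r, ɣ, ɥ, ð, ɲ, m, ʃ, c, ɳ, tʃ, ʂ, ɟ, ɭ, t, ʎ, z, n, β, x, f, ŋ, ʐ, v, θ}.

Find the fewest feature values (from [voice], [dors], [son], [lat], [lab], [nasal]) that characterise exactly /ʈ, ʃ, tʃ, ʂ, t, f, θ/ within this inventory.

/ʈ, ʃ, tʃ, ʂ, t, f, θ/ are all [-voice], [-dorsal], and no other segment in the inventory matches both values. Dropping any one of them over-generates: [-dorsal] alone would also admit /ɾ, ʒ, b, ɱ, …/; [-voice] alone would also admit /c, x/. No other single listed feature picks out exactly this set either, so fewer than two features will not do.

[-voice, -dors]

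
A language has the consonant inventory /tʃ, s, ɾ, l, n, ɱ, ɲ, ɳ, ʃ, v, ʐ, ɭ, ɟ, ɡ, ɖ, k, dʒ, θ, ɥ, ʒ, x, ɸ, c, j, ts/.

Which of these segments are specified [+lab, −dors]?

ɱ, v, ɸ

Checking each segment against [+labial], [−dorsal]: /ɱ/ (labiodental nasal), /v/ (voiced labiodental fricative), /ɸ/ (voiceless bilabial fricative) satisfy every feature; every other segment in the inventory fails at least one.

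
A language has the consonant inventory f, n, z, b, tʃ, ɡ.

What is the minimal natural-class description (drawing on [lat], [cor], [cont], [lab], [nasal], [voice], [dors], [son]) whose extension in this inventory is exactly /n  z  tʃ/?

Every target segment is [+coronal] and no other inventory member is, so one feature is enough.

[+cor]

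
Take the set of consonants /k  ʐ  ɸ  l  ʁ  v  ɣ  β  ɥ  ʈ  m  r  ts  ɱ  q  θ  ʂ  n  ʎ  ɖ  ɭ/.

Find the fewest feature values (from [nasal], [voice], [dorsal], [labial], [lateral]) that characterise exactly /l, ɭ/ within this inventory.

/l, ɭ/ are all [+lateral], [−dorsal], and no other segment in the inventory matches both values. Dropping any one of them over-generates: [−dorsal] alone would also admit /ʐ, ɸ, v, β, …/; [+lateral] alone would also admit /ʎ/. No other single listed feature picks out exactly this set either, so fewer than two features will not do.

[+lateral, −dorsal]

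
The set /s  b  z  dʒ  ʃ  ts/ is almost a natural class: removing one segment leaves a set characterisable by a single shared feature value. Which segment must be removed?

[strident] (equivalently [labial], [coronal]) groups all but one: /dʒ, z, s, ʃ, ts/ share [+strident] while /b/ (voiced bilabial stop) alone is [−strident]. Removing any other segment would not leave a single-feature class that excludes it.

b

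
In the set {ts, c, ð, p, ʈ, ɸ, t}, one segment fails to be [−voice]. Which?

ð

/ð/ is the voiced dental fricative, which is [+voice]; the rest — /c, ɸ, t, p, ts, ʈ/ — are [−voice].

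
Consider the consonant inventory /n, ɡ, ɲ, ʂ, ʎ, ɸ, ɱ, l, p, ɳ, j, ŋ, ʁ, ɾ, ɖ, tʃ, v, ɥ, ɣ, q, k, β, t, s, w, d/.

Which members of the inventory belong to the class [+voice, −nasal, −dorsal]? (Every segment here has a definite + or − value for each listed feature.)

l, ɾ, ɖ, v, β, d

The [+voice] segments are /n, ɡ, ɲ, ʎ, ɱ, l, ɳ, j, ŋ, ʁ, ɾ, ɖ, v, ɥ, ɣ, β, w, d/.
Among these, [−nasal] gives /ɡ, ʎ, l, j, ʁ, ɾ, ɖ, v, ɥ, ɣ, β, w, d/.
Intersecting with [−dorsal] leaves /l, ɾ, ɖ, v, β, d/.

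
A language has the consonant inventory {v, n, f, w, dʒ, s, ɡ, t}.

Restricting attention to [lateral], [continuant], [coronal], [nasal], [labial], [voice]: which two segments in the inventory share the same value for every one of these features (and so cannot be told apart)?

Both /v/ and /w/ are [−lateral], [+continuant], [−coronal], [−nasal], [+labial], [+voice]. Since the list omits [sonorant], [round] and [dorsal] — which do distinguish the voiced labiodental fricative from the labial-velar glide — this pair collapses; all other pairs remain distinct.

v, w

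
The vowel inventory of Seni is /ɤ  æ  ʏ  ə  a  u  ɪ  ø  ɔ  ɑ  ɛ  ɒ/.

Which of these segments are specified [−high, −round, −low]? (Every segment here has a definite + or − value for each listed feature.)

ɤ, ə, ɛ

The [−high] segments are /ɤ, æ, ə, a, ø, ɔ, ɑ, ɛ, ɒ/.
Within that set, [−round] gives /ɤ, æ, ə, a, ɑ, ɛ/.
Then [−low] leaves /ɤ, ə, ɛ/.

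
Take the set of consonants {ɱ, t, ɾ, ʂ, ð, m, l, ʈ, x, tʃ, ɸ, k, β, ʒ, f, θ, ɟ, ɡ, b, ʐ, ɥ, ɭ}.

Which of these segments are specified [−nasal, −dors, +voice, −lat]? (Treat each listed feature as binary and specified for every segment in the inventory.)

Among the inventory, the [−nasal] segments are /t, ɾ, ʂ, ð, l, ʈ, x, tʃ, ɸ, k, β, ʒ, f, θ, ɟ, ɡ, b, ʐ, ɥ, ɭ/.
Within that set, [−dorsal] gives /t, ɾ, ʂ, ð, l, ʈ, tʃ, ɸ, β, ʒ, f, θ, b, ʐ, ɭ/.
Of those, [+voice] gives /ɾ, ð, l, β, ʒ, b, ʐ, ɭ/.
Among these, [−lateral] leaves /ɾ, ð, β, ʒ, b, ʐ/.

ɾ, ð, β, ʒ, b, ʐ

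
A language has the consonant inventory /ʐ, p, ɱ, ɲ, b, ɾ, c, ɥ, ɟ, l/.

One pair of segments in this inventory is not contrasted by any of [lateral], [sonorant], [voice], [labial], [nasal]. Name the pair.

/ʐ/ (voiced retroflex fricative) and /ɟ/ (voiced palatal stop) are both [−lateral], [−sonorant], [+voice], [−labial], [−nasal], so none of the listed features separates them. (They do differ in [continuant], [strident] and [dorsal], which are not among the given features.) Every other pair in the inventory differs on at least one listed feature.

ʐ, ɟ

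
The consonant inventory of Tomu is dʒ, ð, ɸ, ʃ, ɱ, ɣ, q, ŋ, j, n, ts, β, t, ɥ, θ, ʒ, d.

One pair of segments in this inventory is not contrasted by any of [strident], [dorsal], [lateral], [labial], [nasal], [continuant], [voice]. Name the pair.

j, ɣ

Both /j/ and /ɣ/ are [−strident], [+dorsal], [−lateral], [−labial], [−nasal], [+continuant], [+voice]. Since the list omits [sonorant] and [back] — which do distinguish the palatal glide from the voiced velar fricative — this pair collapses; all other pairs remain distinct.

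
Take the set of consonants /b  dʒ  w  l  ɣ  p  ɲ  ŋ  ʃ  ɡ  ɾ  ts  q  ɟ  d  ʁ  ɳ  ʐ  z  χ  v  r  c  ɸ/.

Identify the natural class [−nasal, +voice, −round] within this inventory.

b, dʒ, l, ɣ, ɡ, ɾ, ɟ, d, ʁ, ʐ, z, v, r

Checking each segment against [−nasal], [+voice], [−round]: /b/ (voiced bilabial stop), /dʒ/ (voiced postalveolar affricate), /l/ (alveolar lateral approximant), /ɣ/ (voiced velar fricative), /ɡ/ (voiced velar stop), /ɾ/ (alveolar tap), among others, satisfy every feature; every other segment in the inventory fails at least one.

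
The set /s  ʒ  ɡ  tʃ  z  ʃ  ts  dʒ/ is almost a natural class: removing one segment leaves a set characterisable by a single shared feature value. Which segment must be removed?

The remaining segments after removing /ɡ/ share [+strident]; /ɡ/ (voiced velar stop) is [-strident]. For every other candidate removal, the leftover set fails to share any single feature value that the removed segment lacks.

ɡ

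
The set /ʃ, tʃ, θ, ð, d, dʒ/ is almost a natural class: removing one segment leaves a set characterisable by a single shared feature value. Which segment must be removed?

The remaining segments after removing /d/ share [+distributed]; /d/ (voiced alveolar stop) is [−distributed]. For every other candidate removal, the leftover set fails to share any single feature value that the removed segment lacks.

d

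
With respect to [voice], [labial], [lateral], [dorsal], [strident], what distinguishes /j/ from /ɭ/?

/j/ (palatal glide) and /ɭ/ (retroflex lateral approximant) agree on [+voice], [-labial], [-strident]. They differ on [lateral] (/j/ [-], /ɭ/ [+]), [dorsal] (/j/ [+], /ɭ/ [-]).

[lateral], [dorsal]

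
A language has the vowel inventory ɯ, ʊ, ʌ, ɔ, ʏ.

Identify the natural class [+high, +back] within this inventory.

ɯ, ʊ

Eliminate segments failing any feature: /ʌ, ɔ/ are [−high]; /ʏ/ is [−back]. The remaining /ɯ, ʊ/ satisfy [+high], [+back].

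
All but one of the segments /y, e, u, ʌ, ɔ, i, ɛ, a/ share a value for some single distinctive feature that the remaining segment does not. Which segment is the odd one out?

/ɛ, ʌ, e, i, ɔ, u, y/ are all [−low], but /a/ (low unrounded vowel) is [+low]. No other single segment can be removed to leave a set sharing one feature value that the removed segment lacks, so /a/ is the odd one out.

a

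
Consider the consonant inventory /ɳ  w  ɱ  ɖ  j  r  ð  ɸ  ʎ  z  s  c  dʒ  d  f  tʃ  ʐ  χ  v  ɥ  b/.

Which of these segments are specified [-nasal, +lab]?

w, ɸ, f, v, ɥ, b

The [-nasal] segments are /w, ɖ, j, r, ð, ɸ, ʎ, z, s, c, dʒ, d, f, tʃ, ʐ, χ, v, ɥ, b/.
Among these, [+labial] leaves /w, ɸ, f, v, ɥ, b/.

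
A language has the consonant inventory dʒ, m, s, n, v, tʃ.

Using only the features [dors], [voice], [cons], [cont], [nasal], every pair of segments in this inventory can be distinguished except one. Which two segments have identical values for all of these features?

Both /n/ and /m/ are [−dorsal], [+voice], [+consonantal], [−continuant], [+nasal]. Since the list omits [labial] and [coronal] — which do distinguish the alveolar nasal from the bilabial nasal — this pair collapses; all other pairs remain distinct.

n, m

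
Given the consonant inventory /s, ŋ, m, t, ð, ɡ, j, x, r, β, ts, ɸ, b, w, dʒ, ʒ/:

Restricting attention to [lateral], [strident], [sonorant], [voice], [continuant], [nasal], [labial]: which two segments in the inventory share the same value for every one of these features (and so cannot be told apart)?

j, r

On the given features, /j/ and /r/ have an identical profile: [-lateral], [-strident], [+sonorant], [+voice], [+continuant], [-nasal], [-labial]. No other two segments in the inventory coincide on all 7 features. (They do differ in [dorsal], which is not among the given features.)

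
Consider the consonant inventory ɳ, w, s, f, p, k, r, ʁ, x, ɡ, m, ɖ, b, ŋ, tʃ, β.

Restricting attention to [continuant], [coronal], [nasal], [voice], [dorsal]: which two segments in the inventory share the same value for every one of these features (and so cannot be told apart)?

ʁ, w

/ʁ/ (voiced uvular fricative) and /w/ (labial-velar glide) are both [+continuant], [−coronal], [−nasal], [+voice], [+dorsal], so none of the listed features separates them. (They do differ in [labial], [round] and [high], which are not among the given features.) Every other pair in the inventory differs on at least one listed feature.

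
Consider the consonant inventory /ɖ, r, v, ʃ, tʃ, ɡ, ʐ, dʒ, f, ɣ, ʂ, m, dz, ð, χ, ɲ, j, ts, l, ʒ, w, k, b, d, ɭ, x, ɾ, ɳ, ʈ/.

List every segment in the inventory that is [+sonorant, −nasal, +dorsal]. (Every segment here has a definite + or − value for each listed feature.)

j, w

Checking each segment against [+sonorant], [−nasal], [+dorsal]: /j/ (palatal glide), /w/ (labial-velar glide) satisfy every feature; every other segment in the inventory fails at least one.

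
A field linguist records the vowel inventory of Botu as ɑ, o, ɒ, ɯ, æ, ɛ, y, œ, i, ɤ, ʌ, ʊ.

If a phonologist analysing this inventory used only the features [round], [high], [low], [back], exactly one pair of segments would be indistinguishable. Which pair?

On the given features, /ɤ/ and /ʌ/ have an identical profile: [−round], [−high], [−low], [+back]. No other two segments in the inventory coincide on all 4 features. (They do differ in [tense], which is not among the given features.)

ɤ, ʌ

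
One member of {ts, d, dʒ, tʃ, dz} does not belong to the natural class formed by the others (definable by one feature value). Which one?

/dʒ, ts, dz, tʃ/ are all [+delayed release], but /d/ (voiced alveolar stop) is [−delayed release]. No other single segment can be removed to leave a set sharing one feature value that the removed segment lacks, so /d/ is the odd one out.

d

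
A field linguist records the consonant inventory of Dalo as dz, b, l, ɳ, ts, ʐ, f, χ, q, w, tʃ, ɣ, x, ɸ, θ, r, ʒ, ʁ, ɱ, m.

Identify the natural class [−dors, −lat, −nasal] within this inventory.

Eliminate segments failing any feature: /l/ is [+lateral]; /ɳ, ɱ, m/ are [+nasal]; /χ, q, w, ɣ, x, ʁ/ are [+dorsal]. The remaining /dz, b, ts, ʐ, f, tʃ, ɸ, θ, r, ʒ/ satisfy [−dorsal], [−lateral], [−nasal].

dz, b, ts, ʐ, f, tʃ, ɸ, θ, r, ʒ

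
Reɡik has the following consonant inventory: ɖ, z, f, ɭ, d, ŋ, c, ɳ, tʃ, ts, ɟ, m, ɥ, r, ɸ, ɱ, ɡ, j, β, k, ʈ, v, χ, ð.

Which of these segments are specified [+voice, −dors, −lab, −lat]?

ɖ, z, d, ɳ, r, ð

Among the inventory, the [+voice] segments are /ɖ, z, ɭ, d, ŋ, ɳ, ɟ, m, ɥ, r, ɱ, ɡ, j, β, v, ð/.
Within that set, [−dorsal] gives /ɖ, z, ɭ, d, ɳ, m, r, ɱ, β, v, ð/.
Then [−labial] gives /ɖ, z, ɭ, d, ɳ, r, ð/.
Among these, [−lateral] leaves /ɖ, z, d, ɳ, r, ð/.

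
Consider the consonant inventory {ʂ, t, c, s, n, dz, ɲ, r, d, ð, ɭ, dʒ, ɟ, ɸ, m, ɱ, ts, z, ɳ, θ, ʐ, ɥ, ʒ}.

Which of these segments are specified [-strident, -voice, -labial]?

t, c, θ

First, the [-strident] segments are /t, c, n, ɲ, r, d, ð, ɭ, ɟ, ɸ, m, ɱ, ɳ, θ, ɥ/.
Of those, [-voice] gives /t, c, ɸ, θ/.
Among these, [-labial] leaves /t, c, θ/.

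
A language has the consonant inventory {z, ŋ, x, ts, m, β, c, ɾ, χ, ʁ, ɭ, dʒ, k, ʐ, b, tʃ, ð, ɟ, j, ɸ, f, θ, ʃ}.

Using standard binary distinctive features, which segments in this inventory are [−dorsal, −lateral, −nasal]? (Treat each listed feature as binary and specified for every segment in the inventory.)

The [−dorsal] segments are /z, ts, m, β, ɾ, ɭ, dʒ, ʐ, b, tʃ, ð, ɸ, f, θ, ʃ/.
Of those, [−lateral] gives /z, ts, m, β, ɾ, dʒ, ʐ, b, tʃ, ð, ɸ, f, θ, ʃ/.
Intersecting with [−nasal] leaves /z, ts, β, ɾ, dʒ, ʐ, b, tʃ, ð, ɸ, f, θ, ʃ/.

z, ts, β, ɾ, dʒ, ʐ, b, tʃ, ð, ɸ, f, θ, ʃ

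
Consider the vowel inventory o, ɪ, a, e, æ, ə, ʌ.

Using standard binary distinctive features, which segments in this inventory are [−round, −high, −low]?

Among the inventory, the [−round] segments are /ɪ, a, e, æ, ə, ʌ/.
Of those, [−high] gives /a, e, æ, ə, ʌ/.
Within that set, [−low] leaves /e, ə, ʌ/.

e, ə, ʌ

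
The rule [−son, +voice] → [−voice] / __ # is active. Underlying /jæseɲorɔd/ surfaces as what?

[jæseɲorɔt]

Only the final segment /d/ is both word-final and matches the structural description. It is a voiced alveolar stop, so [−son, +voice] holds; changing it to [−voice] with all other features held fixed yields /t/ (voiceless alveolar stop). No other segment meets both the structural description and the environment, so the output is [jæseɲorɔt].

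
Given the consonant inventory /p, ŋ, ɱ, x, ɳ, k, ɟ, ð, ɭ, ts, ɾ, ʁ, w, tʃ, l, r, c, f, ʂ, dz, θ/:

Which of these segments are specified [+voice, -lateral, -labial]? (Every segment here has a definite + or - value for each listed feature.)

ŋ, ɳ, ɟ, ð, ɾ, ʁ, r, dz

Checking each segment against [+voice], [-lateral], [-labial]: /ŋ/ (velar nasal), /ɳ/ (retroflex nasal), /ɟ/ (voiced palatal stop), /ð/ (voiced dental fricative), /ɾ/ (alveolar tap), /ʁ/ (voiced uvular fricative), among others, satisfy every feature; every other segment in the inventory fails at least one.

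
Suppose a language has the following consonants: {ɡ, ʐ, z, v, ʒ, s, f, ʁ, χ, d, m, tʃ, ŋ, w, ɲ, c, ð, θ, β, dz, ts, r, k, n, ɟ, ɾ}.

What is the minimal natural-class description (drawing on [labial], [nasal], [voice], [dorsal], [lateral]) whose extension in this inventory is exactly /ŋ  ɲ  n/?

The class [+nasal], [−labial] has exactly /ŋ, ɲ, n/ as its extension in this inventory. No smaller conjunction from the listed features achieves this: [−labial] alone would also admit /ɡ, ʐ, z, ʒ, …/; [+nasal] alone would also admit /m/; and checking the remaining single features turns up none with this extension.

[+nasal, −labial]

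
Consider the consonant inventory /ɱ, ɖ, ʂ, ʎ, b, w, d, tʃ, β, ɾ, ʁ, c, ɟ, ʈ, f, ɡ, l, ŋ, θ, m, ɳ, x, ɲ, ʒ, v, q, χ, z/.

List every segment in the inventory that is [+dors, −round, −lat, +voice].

Checking each segment against [+dorsal], [−round], [−lateral], [+voice]: /ʁ/ (voiced uvular fricative), /ɟ/ (voiced palatal stop), /ɡ/ (voiced velar stop), /ŋ/ (velar nasal), /ɲ/ (palatal nasal) satisfy every feature; every other segment in the inventory fails at least one.

ʁ, ɟ, ɡ, ŋ, ɲ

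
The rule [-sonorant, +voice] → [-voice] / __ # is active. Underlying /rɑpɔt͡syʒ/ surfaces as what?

[rɑpɔt͡syʃ]

/ʒ/ satisfies [-sonorant, +voice] and sits in __ #. The [-voice] counterpart of the voiced postalveolar fricative is /ʃ/. Other segments in /rɑpɔt͡syʒ/ either fail the structural description or are not in the environment, so the surface form is [rɑpɔt͡syʃ].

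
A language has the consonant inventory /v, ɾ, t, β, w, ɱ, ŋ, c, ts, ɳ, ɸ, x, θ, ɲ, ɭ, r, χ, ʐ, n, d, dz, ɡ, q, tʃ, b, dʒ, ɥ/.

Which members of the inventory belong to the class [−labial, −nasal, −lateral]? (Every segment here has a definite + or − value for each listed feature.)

Checking each segment against [−labial], [−nasal], [−lateral]: /ɾ/ (alveolar tap), /t/ (voiceless alveolar stop), /c/ (voiceless palatal stop), /ts/ (voiceless alveolar affricate), /x/ (voiceless velar fricative), /θ/ (voiceless dental fricative), among others, satisfy every feature; every other segment in the inventory fails at least one.

ɾ, t, c, ts, x, θ, r, χ, ʐ, d, dz, ɡ, q, tʃ, dʒ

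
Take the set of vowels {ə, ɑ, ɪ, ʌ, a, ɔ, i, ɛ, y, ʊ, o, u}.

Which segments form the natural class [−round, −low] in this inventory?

ə, ɪ, ʌ, i, ɛ

Checking each segment against [−round], [−low]: /ə/ (mid central vowel (schwa)), /ɪ/ (high front unrounded lax vowel), /ʌ/ (mid back unrounded lax vowel), /i/ (high front unrounded tense vowel), /ɛ/ (mid front unrounded lax vowel) satisfy every feature; every other segment in the inventory fails at least one.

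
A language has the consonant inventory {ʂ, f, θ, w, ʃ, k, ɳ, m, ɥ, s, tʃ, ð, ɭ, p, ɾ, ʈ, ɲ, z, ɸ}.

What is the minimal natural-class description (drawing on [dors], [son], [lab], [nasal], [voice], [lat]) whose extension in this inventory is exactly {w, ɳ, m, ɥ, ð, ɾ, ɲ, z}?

[+voice, -lat]

The class [+voice], [-lateral] has exactly /w, ɳ, m, ɥ, ð, ɾ, ɲ, z/ as its extension in this inventory. No smaller conjunction from the listed features achieves this: [-lateral] alone would also admit /ʂ, f, θ, ʃ, …/; [+voice] alone would also admit /ɭ/; and checking the remaining single features turns up none with this extension.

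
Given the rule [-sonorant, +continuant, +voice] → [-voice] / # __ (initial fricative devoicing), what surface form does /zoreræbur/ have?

Only the initial segment /z/ is both word-initial and matches the structural description. It is a voiced alveolar fricative, so [-sonorant, +continuant, +voice] holds; changing it to [-voice] with all other features held fixed yields /s/ (voiceless alveolar fricative). No other segment meets both the structural description and the environment, so the output is [soreræbur].

[soreræbur]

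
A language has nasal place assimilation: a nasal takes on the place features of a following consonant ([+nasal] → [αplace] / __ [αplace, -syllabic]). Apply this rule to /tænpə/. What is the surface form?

In /tænpə/, the nasal /n/ precedes /p/, which is [+labial]. The nasal assimilates in place, becoming the [+labial] nasal /m/. The surface form is [tæmpə].

[tæmpə]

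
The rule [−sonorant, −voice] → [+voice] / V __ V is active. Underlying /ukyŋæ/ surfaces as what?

/k/ satisfies [−sonorant, −voice] and sits in V __ V. The [+voice] counterpart of the voiceless velar stop is /ɡ/. Other segments in /ukyŋæ/ either fail the structural description or are not in the environment, so the surface form is [uɡyŋæ].

[uɡyŋæ]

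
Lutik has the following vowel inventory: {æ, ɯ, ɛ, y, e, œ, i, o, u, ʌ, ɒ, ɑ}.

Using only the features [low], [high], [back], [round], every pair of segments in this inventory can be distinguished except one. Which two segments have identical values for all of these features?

ɛ, e

On the given features, /ɛ/ and /e/ have an identical profile: [-low], [-high], [-back], [-round]. No other two segments in the inventory coincide on all 4 features. (They do differ in [tense], which is not among the given features.)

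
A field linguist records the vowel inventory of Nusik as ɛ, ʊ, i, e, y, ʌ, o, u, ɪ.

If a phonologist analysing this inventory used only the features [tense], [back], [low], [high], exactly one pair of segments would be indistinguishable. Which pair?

/y/ (high front rounded tense vowel) and /i/ (high front unrounded tense vowel) are both [+tense], [-back], [-low], [+high], so none of the listed features separates them. (They do differ in [labial] and [round], which are not among the given features.) Every other pair in the inventory differs on at least one listed feature.

y, i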